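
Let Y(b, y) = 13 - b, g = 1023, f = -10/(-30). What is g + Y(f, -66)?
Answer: 3107/3 ≈ 1035.7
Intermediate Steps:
f = 1/3 (f = -10*(-1/30) = 1/3 ≈ 0.33333)
g + Y(f, -66) = 1023 + (13 - 1*1/3) = 1023 + (13 - 1/3) = 1023 + 38/3 = 3107/3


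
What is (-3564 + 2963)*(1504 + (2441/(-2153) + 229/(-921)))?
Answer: -1790715532354/1982913 ≈ -9.0307e+5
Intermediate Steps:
(-3564 + 2963)*(1504 + (2441/(-2153) + 229/(-921))) = -601*(1504 + (2441*(-1/2153) + 229*(-1/921))) = -601*(1504 + (-2441/2153 - 229/921)) = -601*(1504 - 2741198/1982913) = -601*2979559954/1982913 = -1790715532354/1982913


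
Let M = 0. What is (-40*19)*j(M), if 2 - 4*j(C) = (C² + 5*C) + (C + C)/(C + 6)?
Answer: -380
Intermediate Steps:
j(C) = ½ - 5*C/4 - C²/4 - C/(2*(6 + C)) (j(C) = ½ - ((C² + 5*C) + (C + C)/(C + 6))/4 = ½ - ((C² + 5*C) + (2*C)/(6 + C))/4 = ½ - ((C² + 5*C) + 2*C/(6 + C))/4 = ½ - (C² + 5*C + 2*C/(6 + C))/4 = ½ + (-5*C/4 - C²/4 - C/(2*(6 + C))) = ½ - 5*C/4 - C²/4 - C/(2*(6 + C)))
(-40*19)*j(M) = (-40*19)*((12 - 1*0³ - 30*0 - 11*0²)/(4*(6 + 0))) = -190*(12 - 1*0 + 0 - 11*0)/6 = -190*(12 + 0 + 0 + 0)/6 = -190*12/6 = -760*½ = -380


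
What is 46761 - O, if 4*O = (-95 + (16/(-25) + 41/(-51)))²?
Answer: 72235691336/1625625 ≈ 44436.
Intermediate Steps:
O = 3780159289/1625625 (O = (-95 + (16/(-25) + 41/(-51)))²/4 = (-95 + (16*(-1/25) + 41*(-1/51)))²/4 = (-95 + (-16/25 - 41/51))²/4 = (-95 - 1841/1275)²/4 = (-122966/1275)²/4 = (¼)*(15120637156/1625625) = 3780159289/1625625 ≈ 2325.4)
46761 - O = 46761 - 1*3780159289/1625625 = 46761 - 3780159289/1625625 = 72235691336/1625625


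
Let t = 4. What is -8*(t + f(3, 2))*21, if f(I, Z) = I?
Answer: -1176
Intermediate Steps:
-8*(t + f(3, 2))*21 = -8*(4 + 3)*21 = -8*7*21 = -56*21 = -1176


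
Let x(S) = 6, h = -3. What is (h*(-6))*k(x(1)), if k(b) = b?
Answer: 108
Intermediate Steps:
(h*(-6))*k(x(1)) = -3*(-6)*6 = 18*6 = 108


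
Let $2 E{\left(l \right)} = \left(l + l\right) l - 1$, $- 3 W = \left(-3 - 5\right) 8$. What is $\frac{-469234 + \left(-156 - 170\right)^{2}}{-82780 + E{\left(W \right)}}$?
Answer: $\frac{6533244}{1481857} \approx 4.4088$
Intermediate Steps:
$W = \frac{64}{3}$ ($W = - \frac{\left(-3 - 5\right) 8}{3} = - \frac{\left(-8\right) 8}{3} = \left(- \frac{1}{3}\right) \left(-64\right) = \frac{64}{3} \approx 21.333$)
$E{\left(l \right)} = - \frac{1}{2} + l^{2}$ ($E{\left(l \right)} = \frac{\left(l + l\right) l - 1}{2} = \frac{2 l l - 1}{2} = \frac{2 l^{2} - 1}{2} = \frac{-1 + 2 l^{2}}{2} = - \frac{1}{2} + l^{2}$)
$\frac{-469234 + \left(-156 - 170\right)^{2}}{-82780 + E{\left(W \right)}} = \frac{-469234 + \left(-156 - 170\right)^{2}}{-82780 - \left(\frac{1}{2} - \left(\frac{64}{3}\right)^{2}\right)} = \frac{-469234 + \left(-326\right)^{2}}{-82780 + \left(- \frac{1}{2} + \frac{4096}{9}\right)} = \frac{-469234 + 106276}{-82780 + \frac{8183}{18}} = - \frac{362958}{- \frac{1481857}{18}} = \left(-362958\right) \left(- \frac{18}{1481857}\right) = \frac{6533244}{1481857}$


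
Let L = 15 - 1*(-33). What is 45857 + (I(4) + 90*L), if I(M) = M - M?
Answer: 50177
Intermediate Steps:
L = 48 (L = 15 + 33 = 48)
I(M) = 0
45857 + (I(4) + 90*L) = 45857 + (0 + 90*48) = 45857 + (0 + 4320) = 45857 + 4320 = 50177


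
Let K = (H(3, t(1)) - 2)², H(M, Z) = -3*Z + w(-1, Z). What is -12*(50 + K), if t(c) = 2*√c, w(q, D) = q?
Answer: -1572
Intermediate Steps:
H(M, Z) = -1 - 3*Z (H(M, Z) = -3*Z - 1 = -1 - 3*Z)
K = 81 (K = ((-1 - 6*√1) - 2)² = ((-1 - 6) - 2)² = (-7 - 2)² = (-9)² = 81)
-12*(50 + K) = -12*(50 + 81) = -12*131 = -1572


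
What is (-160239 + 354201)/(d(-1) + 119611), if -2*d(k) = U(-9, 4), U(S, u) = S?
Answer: 387924/239231 ≈ 1.6215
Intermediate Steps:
d(k) = 9/2 (d(k) = -½*(-9) = 9/2)
(-160239 + 354201)/(d(-1) + 119611) = (-160239 + 354201)/(9/2 + 119611) = 193962/(239231/2) = 193962*(2/239231) = 387924/239231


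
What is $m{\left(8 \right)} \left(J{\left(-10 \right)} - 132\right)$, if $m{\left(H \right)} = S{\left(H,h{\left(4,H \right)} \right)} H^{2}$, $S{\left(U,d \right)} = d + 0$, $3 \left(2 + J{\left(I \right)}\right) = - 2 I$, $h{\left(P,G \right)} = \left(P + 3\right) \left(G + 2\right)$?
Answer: $- \frac{1711360}{3} \approx -5.7045 \cdot 10^{5}$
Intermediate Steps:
$h{\left(P,G \right)} = \left(2 + G\right) \left(3 + P\right)$ ($h{\left(P,G \right)} = \left(3 + P\right) \left(2 + G\right) = \left(2 + G\right) \left(3 + P\right)$)
$J{\left(I \right)} = -2 - \frac{2 I}{3}$ ($J{\left(I \right)} = -2 + \frac{\left(-2\right) I}{3} = -2 - \frac{2 I}{3}$)
$S{\left(U,d \right)} = d$
$m{\left(H \right)} = H^{2} \left(14 + 7 H\right)$ ($m{\left(H \right)} = \left(6 + 2 \cdot 4 + 3 H + H 4\right) H^{2} = \left(6 + 8 + 3 H + 4 H\right) H^{2} = \left(14 + 7 H\right) H^{2} = H^{2} \left(14 + 7 H\right)$)
$m{\left(8 \right)} \left(J{\left(-10 \right)} - 132\right) = 7 \cdot 8^{2} \left(2 + 8\right) \left(\left(-2 - - \frac{20}{3}\right) - 132\right) = 7 \cdot 64 \cdot 10 \left(\left(-2 + \frac{20}{3}\right) - 132\right) = 4480 \left(\frac{14}{3} - 132\right) = 4480 \left(- \frac{382}{3}\right) = - \frac{1711360}{3}$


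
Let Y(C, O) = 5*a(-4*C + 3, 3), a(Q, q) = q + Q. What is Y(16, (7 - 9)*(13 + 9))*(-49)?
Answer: 14210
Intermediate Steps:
a(Q, q) = Q + q
Y(C, O) = 30 - 20*C (Y(C, O) = 5*((-4*C + 3) + 3) = 5*((3 - 4*C) + 3) = 5*(6 - 4*C) = 30 - 20*C)
Y(16, (7 - 9)*(13 + 9))*(-49) = (30 - 20*16)*(-49) = (30 - 320)*(-49) = -290*(-49) = 14210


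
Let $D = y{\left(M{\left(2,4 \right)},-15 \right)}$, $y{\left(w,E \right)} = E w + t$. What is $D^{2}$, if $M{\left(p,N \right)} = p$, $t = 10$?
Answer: $400$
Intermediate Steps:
$y{\left(w,E \right)} = 10 + E w$ ($y{\left(w,E \right)} = E w + 10 = 10 + E w$)
$D = -20$ ($D = 10 - 30 = -20$)
$D^{2} = \left(-20\right)^{2} = 400$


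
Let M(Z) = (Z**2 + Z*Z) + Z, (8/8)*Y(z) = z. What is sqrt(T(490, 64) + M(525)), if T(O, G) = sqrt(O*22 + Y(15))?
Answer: sqrt(551775 + sqrt(10795)) ≈ 742.89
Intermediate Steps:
Y(z) = z
T(O, G) = sqrt(15 + 22*O) (T(O, G) = sqrt(O*22 + 15) = sqrt(22*O + 15) = sqrt(15 + 22*O))
M(Z) = Z + 2*Z**2 (M(Z) = (Z**2 + Z**2) + Z = 2*Z**2 + Z = Z + 2*Z**2)
sqrt(T(490, 64) + M(525)) = sqrt(sqrt(15 + 22*490) + 525*(1 + 2*525)) = sqrt(sqrt(15 + 10780) + 525*(1 + 1050)) = sqrt(sqrt(10795) + 525*1051) = sqrt(sqrt(10795) + 551775) = sqrt(551775 + sqrt(10795))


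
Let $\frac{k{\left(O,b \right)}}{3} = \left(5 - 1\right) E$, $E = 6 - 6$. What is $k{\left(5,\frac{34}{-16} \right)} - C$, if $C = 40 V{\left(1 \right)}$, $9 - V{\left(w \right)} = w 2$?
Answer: $-280$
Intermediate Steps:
$V{\left(w \right)} = 9 - 2 w$ ($V{\left(w \right)} = 9 - w 2 = 9 - 2 w$)
$E = 0$ ($E = 6 - 6 = 0$)
$k{\left(O,b \right)} = 0$ ($k{\left(O,b \right)} = 3 \left(5 - 1\right) 0 = 3 \cdot 4 \cdot 0 = 3 \cdot 0 = 0$)
$C = 280$ ($C = 40 \left(9 - 2\right) = 40 \cdot 7 = 280$)
$k{\left(5,\frac{34}{-16} \right)} - C = 0 - 280 = -280$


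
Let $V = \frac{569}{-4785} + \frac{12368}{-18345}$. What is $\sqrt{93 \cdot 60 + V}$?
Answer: $\frac{\sqrt{21229841697166795}}{1950685} \approx 74.694$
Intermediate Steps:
$V = - \frac{1547093}{1950685}$ ($V = 569 \left(- \frac{1}{4785}\right) + 12368 \left(- \frac{1}{18345}\right) = - \frac{569}{4785} - \frac{12368}{18345} = - \frac{1547093}{1950685} \approx -0.7931$)
$\sqrt{93 \cdot 60 + V} = \sqrt{93 \cdot 60 - \frac{1547093}{1950685}} = \sqrt{5580 - \frac{1547093}{1950685}} = \sqrt{\frac{10883275207}{1950685}} = \frac{\sqrt{21229841697166795}}{1950685}$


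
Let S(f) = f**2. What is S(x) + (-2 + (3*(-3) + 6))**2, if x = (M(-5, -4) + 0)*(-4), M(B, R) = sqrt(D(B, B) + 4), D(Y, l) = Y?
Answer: 9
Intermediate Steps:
M(B, R) = sqrt(4 + B) (M(B, R) = sqrt(B + 4) = sqrt(4 + B))
x = -4*I (x = (sqrt(4 - 5) + 0)*(-4) = (sqrt(-1) + 0)*(-4) = (I + 0)*(-4) = I*(-4) = -4*I ≈ -4.0*I)
S(x) + (-2 + (3*(-3) + 6))**2 = (-4*I)**2 + (-2 + (3*(-3) + 6))**2 = -16 + (-2 + (-9 + 6))**2 = -16 + (-2 - 3)**2 = -16 + (-5)**2 = -16 + 25 = 9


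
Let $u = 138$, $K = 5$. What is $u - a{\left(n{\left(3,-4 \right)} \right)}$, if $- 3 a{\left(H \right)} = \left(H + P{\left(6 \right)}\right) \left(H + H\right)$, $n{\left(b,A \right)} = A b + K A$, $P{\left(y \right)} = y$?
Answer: $\frac{2078}{3} \approx 692.67$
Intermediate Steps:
$n{\left(b,A \right)} = 5 A + A b$ ($n{\left(b,A \right)} = A b + 5 A = 5 A + A b$)
$a{\left(H \right)} = - \frac{2 H \left(6 + H\right)}{3}$ ($a{\left(H \right)} = - \frac{\left(H + 6\right) \left(H + H\right)}{3} = - \frac{\left(6 + H\right) 2 H}{3} = - \frac{2 H \left(6 + H\right)}{3}$)
$u - a{\left(n{\left(3,-4 \right)} \right)} = 138 - - \frac{2 \left(- 4 \left(5 + 3\right)\right) \left(6 - 4 \left(5 + 3\right)\right)}{3} = 138 - - \frac{2 \left(\left(-4\right) 8\right) \left(6 - 32\right)}{3} = 138 - \left(- \frac{2}{3}\right) \left(-32\right) \left(6 - 32\right) = 138 - \left(- \frac{2}{3}\right) \left(-32\right) \left(-26\right) = 138 - - \frac{1664}{3} = 138 + \frac{1664}{3} = \frac{2078}{3}$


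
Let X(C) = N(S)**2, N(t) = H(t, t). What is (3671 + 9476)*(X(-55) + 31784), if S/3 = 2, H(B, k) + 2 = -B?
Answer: 418705656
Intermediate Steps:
H(B, k) = -2 - B
S = 6 (S = 3*2 = 6)
N(t) = -2 - t
X(C) = 64 (X(C) = (-2 - 1*6)**2 = (-2 - 6)**2 = (-8)**2 = 64)
(3671 + 9476)*(X(-55) + 31784) = (3671 + 9476)*(64 + 31784) = 13147*31848 = 418705656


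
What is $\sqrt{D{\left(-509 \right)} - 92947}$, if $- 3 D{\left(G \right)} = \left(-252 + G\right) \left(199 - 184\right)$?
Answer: $i \sqrt{89142} \approx 298.57 i$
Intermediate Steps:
$D{\left(G \right)} = 1260 - 5 G$ ($D{\left(G \right)} = - \frac{\left(-252 + G\right) \left(199 - 184\right)}{3} = - \frac{\left(-252 + G\right) 15}{3} = - \frac{-3780 + 15 G}{3} = 1260 - 5 G$)
$\sqrt{D{\left(-509 \right)} - 92947} = \sqrt{\left(1260 - -2545\right) - 92947} = \sqrt{\left(1260 + 2545\right) - 92947} = \sqrt{3805 - 92947} = \sqrt{-89142} = i \sqrt{89142}$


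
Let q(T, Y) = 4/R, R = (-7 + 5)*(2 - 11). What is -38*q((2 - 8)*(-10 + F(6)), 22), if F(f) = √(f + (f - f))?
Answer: -76/9 ≈ -8.4444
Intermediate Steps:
R = 18 (R = -2*(-9) = 18)
F(f) = √f (F(f) = √(f + 0) = √f)
q(T, Y) = 2/9 (q(T, Y) = 4/18 = 4*(1/18) = 2/9)
-38*q((2 - 8)*(-10 + F(6)), 22) = -38*2/9 = -76/9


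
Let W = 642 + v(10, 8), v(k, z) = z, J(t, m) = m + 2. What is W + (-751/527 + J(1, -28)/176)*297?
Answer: 771047/4216 ≈ 182.89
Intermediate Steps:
J(t, m) = 2 + m
W = 650 (W = 642 + 8 = 650)
W + (-751/527 + J(1, -28)/176)*297 = 650 + (-751/527 + (2 - 28)/176)*297 = 650 + (-751*1/527 - 26*1/176)*297 = 650 + (-751/527 - 13/88)*297 = 650 - 72939/46376*297 = 650 - 1969353/4216 = 771047/4216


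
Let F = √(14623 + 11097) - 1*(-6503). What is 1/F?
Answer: 6503/42263289 - 2*√6430/42263289 ≈ 0.00015007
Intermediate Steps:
F = 6503 + 2*√6430 (F = √25720 + 6503 = 2*√6430 + 6503 = 6503 + 2*√6430 ≈ 6663.4)
1/F = 1/(6503 + 2*√6430)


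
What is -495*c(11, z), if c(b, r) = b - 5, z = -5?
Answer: -2970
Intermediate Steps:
c(b, r) = -5 + b
-495*c(11, z) = -495*(-5 + 11) = -495*6 = -2970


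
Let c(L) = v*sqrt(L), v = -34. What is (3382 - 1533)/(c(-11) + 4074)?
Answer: 3766413/8305096 + 31433*I*sqrt(11)/8305096 ≈ 0.45351 + 0.012553*I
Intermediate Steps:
c(L) = -34*sqrt(L)
(3382 - 1533)/(c(-11) + 4074) = (3382 - 1533)/(-34*I*sqrt(11) + 4074) = 1849/(-34*I*sqrt(11) + 4074) = 1849/(4074 - 34*I*sqrt(11))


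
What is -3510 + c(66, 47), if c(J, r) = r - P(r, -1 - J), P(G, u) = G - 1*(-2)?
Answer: -3512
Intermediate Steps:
P(G, u) = 2 + G (P(G, u) = G + 2 = 2 + G)
c(J, r) = -2 (c(J, r) = r - (2 + r) = r + (-2 - r) = -2)
-3510 + c(66, 47) = -3510 - 2 = -3512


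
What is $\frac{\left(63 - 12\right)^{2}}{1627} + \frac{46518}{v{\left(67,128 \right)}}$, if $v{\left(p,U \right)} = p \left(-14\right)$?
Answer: $- \frac{36622524}{763063} \approx -47.994$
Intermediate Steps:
$v{\left(p,U \right)} = - 14 p$
$\frac{\left(63 - 12\right)^{2}}{1627} + \frac{46518}{v{\left(67,128 \right)}} = \frac{\left(63 - 12\right)^{2}}{1627} + \frac{46518}{\left(-14\right) 67} = 51^{2} \cdot \frac{1}{1627} + \frac{46518}{-938} = 2601 \cdot \frac{1}{1627} + 46518 \left(- \frac{1}{938}\right) = \frac{2601}{1627} - \frac{23259}{469} = - \frac{36622524}{763063}$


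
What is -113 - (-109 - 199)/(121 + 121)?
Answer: -1229/11 ≈ -111.73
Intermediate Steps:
-113 - (-109 - 199)/(121 + 121) = -113 - (-308)/242 = -113 - 1*(-14/11) = -113 + 14/11 = -1229/11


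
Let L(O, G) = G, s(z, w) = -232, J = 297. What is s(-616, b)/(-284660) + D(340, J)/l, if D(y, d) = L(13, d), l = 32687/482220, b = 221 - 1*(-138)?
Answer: 10192206226946/2326170355 ≈ 4381.5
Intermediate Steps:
b = 359 (b = 221 + 138 = 359)
l = 32687/482220 (l = 32687*(1/482220) = 32687/482220 ≈ 0.067784)
D(y, d) = d
s(-616, b)/(-284660) + D(340, J)/l = -232/(-284660) + 297/(32687/482220) = -232*(-1/284660) + 297*(482220/32687) = 58/71165 + 143219340/32687 = 10192206226946/2326170355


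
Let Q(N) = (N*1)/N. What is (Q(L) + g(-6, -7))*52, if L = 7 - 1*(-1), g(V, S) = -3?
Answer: -104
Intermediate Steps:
L = 8 (L = 7 + 1 = 8)
Q(N) = 1 (Q(N) = N/N = 1)
(Q(L) + g(-6, -7))*52 = (1 - 3)*52 = -2*52 = -104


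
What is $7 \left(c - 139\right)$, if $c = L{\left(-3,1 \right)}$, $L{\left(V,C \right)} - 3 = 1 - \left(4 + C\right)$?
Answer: $-980$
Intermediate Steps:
$L{\left(V,C \right)} = - C$ ($L{\left(V,C \right)} = 3 - \left(3 + C\right) = - C$)
$c = -1$ ($c = \left(-1\right) 1 = -1$)
$7 \left(c - 139\right) = 7 \left(-1 - 139\right) = 7 \left(-140\right) = -980$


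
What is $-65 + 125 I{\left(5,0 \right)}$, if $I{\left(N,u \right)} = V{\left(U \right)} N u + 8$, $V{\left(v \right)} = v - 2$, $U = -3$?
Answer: $935$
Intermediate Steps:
$V{\left(v \right)} = -2 + v$ ($V{\left(v \right)} = v - 2 = -2 + v$)
$I{\left(N,u \right)} = 8 - 5 N u$ ($I{\left(N,u \right)} = \left(-2 - 3\right) N u + 8 = - 5 N u + 8 = 8 - 5 N u$)
$-65 + 125 I{\left(5,0 \right)} = -65 + 125 \left(8 - 25 \cdot 0\right) = -65 + 125 \left(8 + 0\right) = -65 + 125 \cdot 8 = -65 + 1000 = 935$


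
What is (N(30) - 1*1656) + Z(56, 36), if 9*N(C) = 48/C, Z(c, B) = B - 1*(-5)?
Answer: -72667/45 ≈ -1614.8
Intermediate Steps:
Z(c, B) = 5 + B (Z(c, B) = B + 5 = 5 + B)
N(C) = 16/(3*C) (N(C) = (48/C)/9 = 16/(3*C))
(N(30) - 1*1656) + Z(56, 36) = ((16/3)/30 - 1*1656) + (5 + 36) = ((16/3)*(1/30) - 1656) + 41 = (8/45 - 1656) + 41 = -74512/45 + 41 = -72667/45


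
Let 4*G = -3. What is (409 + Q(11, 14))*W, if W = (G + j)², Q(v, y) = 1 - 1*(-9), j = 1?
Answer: 419/16 ≈ 26.188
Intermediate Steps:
Q(v, y) = 10 (Q(v, y) = 1 + 9 = 10)
G = -¾ (G = (¼)*(-3) = -¾ ≈ -0.75000)
W = 1/16 (W = (-¾ + 1)² = (¼)² = 1/16 ≈ 0.062500)
(409 + Q(11, 14))*W = (409 + 10)*(1/16) = 419*(1/16) = 419/16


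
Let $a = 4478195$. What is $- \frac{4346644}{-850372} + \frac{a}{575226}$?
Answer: $\frac{1577108570021}{122289021018} \approx 12.897$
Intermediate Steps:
$- \frac{4346644}{-850372} + \frac{a}{575226} = - \frac{4346644}{-850372} + \frac{4478195}{575226} = \left(-4346644\right) \left(- \frac{1}{850372}\right) + 4478195 \cdot \frac{1}{575226} = \frac{1086661}{212593} + \frac{4478195}{575226} = \frac{1577108570021}{122289021018}$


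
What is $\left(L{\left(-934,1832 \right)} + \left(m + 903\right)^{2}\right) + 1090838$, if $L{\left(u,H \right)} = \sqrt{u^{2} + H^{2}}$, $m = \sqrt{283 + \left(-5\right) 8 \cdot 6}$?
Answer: $1906290 + 2 \sqrt{1057145} + 1806 \sqrt{43} \approx 1.9202 \cdot 10^{6}$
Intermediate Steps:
$m = \sqrt{43}$ ($m = \sqrt{283 - 240} = \sqrt{43} \approx 6.5574$)
$L{\left(u,H \right)} = \sqrt{H^{2} + u^{2}}$
$\left(L{\left(-934,1832 \right)} + \left(m + 903\right)^{2}\right) + 1090838 = \left(\sqrt{1832^{2} + \left(-934\right)^{2}} + \left(\sqrt{43} + 903\right)^{2}\right) + 1090838 = \left(\sqrt{3356224 + 872356} + \left(903 + \sqrt{43}\right)^{2}\right) + 1090838 = \left(\sqrt{4228580} + \left(903 + \sqrt{43}\right)^{2}\right) + 1090838 = \left(2 \sqrt{1057145} + \left(903 + \sqrt{43}\right)^{2}\right) + 1090838 = \left(\left(903 + \sqrt{43}\right)^{2} + 2 \sqrt{1057145}\right) + 1090838 = 1090838 + \left(903 + \sqrt{43}\right)^{2} + 2 \sqrt{1057145}$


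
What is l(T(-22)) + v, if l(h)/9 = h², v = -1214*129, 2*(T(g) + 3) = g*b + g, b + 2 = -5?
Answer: -120885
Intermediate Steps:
b = -7 (b = -2 - 5 = -7)
T(g) = -3 - 3*g (T(g) = -3 + (g*(-7) + g)/2 = -3 + (-7*g + g)/2 = -3 + (-6*g)/2 = -3 - 3*g)
v = -156606
l(h) = 9*h²
l(T(-22)) + v = 9*(-3 - 3*(-22))² - 156606 = 9*(-3 + 66)² - 156606 = 9*63² - 156606 = 9*3969 - 156606 = 35721 - 156606 = -120885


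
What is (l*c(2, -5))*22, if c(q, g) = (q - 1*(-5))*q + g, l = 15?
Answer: 2970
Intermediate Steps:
c(q, g) = g + q*(5 + q) (c(q, g) = (q + 5)*q + g = (5 + q)*q + g = q*(5 + q) + g = g + q*(5 + q))
(l*c(2, -5))*22 = (15*(-5 + 2**2 + 5*2))*22 = (15*(-5 + 4 + 10))*22 = (15*9)*22 = 135*22 = 2970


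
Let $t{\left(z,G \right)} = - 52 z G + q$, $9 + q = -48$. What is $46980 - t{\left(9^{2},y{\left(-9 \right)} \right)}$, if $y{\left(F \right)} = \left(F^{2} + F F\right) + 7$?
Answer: $758865$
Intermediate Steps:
$q = -57$ ($q = -9 - 48 = -57$)
$y{\left(F \right)} = 7 + 2 F^{2}$ ($y{\left(F \right)} = \left(F^{2} + F^{2}\right) + 7 = 2 F^{2} + 7 = 7 + 2 F^{2}$)
$t{\left(z,G \right)} = -57 - 52 G z$ ($t{\left(z,G \right)} = - 52 z G - 57 = - 52 G z - 57 = -57 - 52 G z$)
$46980 - t{\left(9^{2},y{\left(-9 \right)} \right)} = 46980 - \left(-57 - 52 \left(7 + 2 \left(-9\right)^{2}\right) 9^{2}\right) = 46980 - \left(-57 - 52 \left(7 + 2 \cdot 81\right) 81\right) = 46980 - \left(-57 - 52 \left(7 + 162\right) 81\right) = 46980 - \left(-57 - 8788 \cdot 81\right) = 46980 - \left(-57 - 711828\right) = 46980 - -711885 = 46980 + 711885 = 758865$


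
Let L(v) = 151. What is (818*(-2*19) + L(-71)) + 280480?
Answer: 249547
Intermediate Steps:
(818*(-2*19) + L(-71)) + 280480 = (818*(-2*19) + 151) + 280480 = (818*(-38) + 151) + 280480 = (-31084 + 151) + 280480 = -30933 + 280480 = 249547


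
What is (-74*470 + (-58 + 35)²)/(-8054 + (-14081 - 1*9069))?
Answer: 34251/31204 ≈ 1.0976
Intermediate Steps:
(-74*470 + (-58 + 35)²)/(-8054 + (-14081 - 1*9069)) = (-34780 + (-23)²)/(-8054 + (-14081 - 9069)) = (-34780 + 529)/(-8054 - 23150) = -34251/(-31204) = -34251*(-1/31204) = 34251/31204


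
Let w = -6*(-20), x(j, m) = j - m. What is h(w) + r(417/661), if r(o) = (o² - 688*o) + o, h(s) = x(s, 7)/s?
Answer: -22653275527/52430520 ≈ -432.06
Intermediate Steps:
w = 120
h(s) = (-7 + s)/s (h(s) = (s - 1*7)/s = (s - 7)/s = (-7 + s)/s)
r(o) = o² - 687*o
h(w) + r(417/661) = (-7 + 120)/120 + (417/661)*(-687 + 417/661) = (1/120)*113 + (417*(1/661))*(-687 + 417*(1/661)) = 113/120 + 417*(-687 + 417/661)/661 = 113/120 + (417/661)*(-453690/661) = 113/120 - 189188730/436921 = -22653275527/52430520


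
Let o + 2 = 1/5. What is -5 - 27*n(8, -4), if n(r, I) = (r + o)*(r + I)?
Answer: -3373/5 ≈ -674.60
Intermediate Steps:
o = -9/5 (o = -2 + 1/5 = -9/5 ≈ -1.8000)
n(r, I) = (-9/5 + r)*(I + r) (n(r, I) = (r - 9/5)*(r + I) = (-9/5 + r)*(I + r))
-5 - 27*n(8, -4) = -5 - 27*(8**2 - 9/5*(-4) - 9/5*8 - 4*8) = -5 - 27*(64 + 36/5 - 72/5 - 32) = -5 - 27*124/5 = -5 - 3348/5 = -3373/5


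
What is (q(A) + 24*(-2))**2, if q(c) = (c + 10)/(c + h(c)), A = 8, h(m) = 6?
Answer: 106929/49 ≈ 2182.2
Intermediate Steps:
q(c) = (10 + c)/(6 + c) (q(c) = (c + 10)/(c + 6) = (10 + c)/(6 + c))
(q(A) + 24*(-2))**2 = ((10 + 8)/(6 + 8) + 24*(-2))**2 = (18/14 - 48)**2 = ((1/14)*18 - 48)**2 = (9/7 - 48)**2 = (-327/7)**2 = 106929/49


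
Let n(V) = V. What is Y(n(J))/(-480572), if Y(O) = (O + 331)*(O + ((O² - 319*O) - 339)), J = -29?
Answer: -734162/120143 ≈ -6.1107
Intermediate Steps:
Y(O) = (331 + O)*(-339 + O² - 318*O) (Y(O) = (331 + O)*(O + (-339 + O² - 319*O)) = (331 + O)*(-339 + O² - 318*O))
Y(n(J))/(-480572) = (-112209 + (-29)³ - 105597*(-29) + 13*(-29)²)/(-480572) = (-112209 - 24389 + 3062313 + 13*841)*(-1/480572) = (-112209 - 24389 + 3062313 + 10933)*(-1/480572) = 2936648*(-1/480572) = -734162/120143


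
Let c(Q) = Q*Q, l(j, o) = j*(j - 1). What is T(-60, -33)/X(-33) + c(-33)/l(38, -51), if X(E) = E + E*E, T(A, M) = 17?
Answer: 586943/742368 ≈ 0.79064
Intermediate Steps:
X(E) = E + E²
l(j, o) = j*(-1 + j)
c(Q) = Q²
T(-60, -33)/X(-33) + c(-33)/l(38, -51) = 17/((-33*(1 - 33))) + (-33)²/((38*(-1 + 38))) = 17/((-33*(-32))) + 1089/((38*37)) = 17/1056 + 1089/1406 = 586943/742368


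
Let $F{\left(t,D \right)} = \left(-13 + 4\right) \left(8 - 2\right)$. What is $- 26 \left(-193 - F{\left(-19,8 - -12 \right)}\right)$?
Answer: $3614$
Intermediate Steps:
$F{\left(t,D \right)} = -54$ ($F{\left(t,D \right)} = \left(-9\right) 6 = -54$)
$- 26 \left(-193 - F{\left(-19,8 - -12 \right)}\right) = - 26 \left(-193 - -54\right) = - 26 \left(-193 + 54\right) = \left(-26\right) \left(-139\right) = 3614$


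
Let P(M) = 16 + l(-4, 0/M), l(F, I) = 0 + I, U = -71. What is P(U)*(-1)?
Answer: -16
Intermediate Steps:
l(F, I) = I
P(M) = 16 (P(M) = 16 + 0/M = 16 + 0 = 16)
P(U)*(-1) = 16*(-1) = -16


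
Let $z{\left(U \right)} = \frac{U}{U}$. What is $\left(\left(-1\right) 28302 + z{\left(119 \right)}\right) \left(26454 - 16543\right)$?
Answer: $-280491211$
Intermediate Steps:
$z{\left(U \right)} = 1$
$\left(\left(-1\right) 28302 + z{\left(119 \right)}\right) \left(26454 - 16543\right) = \left(\left(-1\right) 28302 + 1\right) \left(26454 - 16543\right) = \left(-28302 + 1\right) 9911 = \left(-28301\right) 9911 = -280491211$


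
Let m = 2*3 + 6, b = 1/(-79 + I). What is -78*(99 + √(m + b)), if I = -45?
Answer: -7722 - 39*√46097/31 ≈ -7992.1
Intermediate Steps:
b = -1/124 (b = 1/(-79 - 45) = 1/(-124) = -1/124 ≈ -0.0080645)
m = 12 (m = 6 + 6 = 12)
-78*(99 + √(m + b)) = -78*(99 + √(12 - 1/124)) = -78*(99 + √(1487/124)) = -78*(99 + √46097/62) = -7722 - 39*√46097/31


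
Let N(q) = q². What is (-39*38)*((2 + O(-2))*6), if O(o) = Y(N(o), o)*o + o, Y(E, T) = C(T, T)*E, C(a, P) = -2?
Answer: -142272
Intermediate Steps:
Y(E, T) = -2*E
O(o) = o - 2*o³ (O(o) = (-2*o²)*o + o = -2*o³ + o = o - 2*o³)
(-39*38)*((2 + O(-2))*6) = (-39*38)*((2 + (-2 - 2*(-2)³))*6) = -1482*(2 + (-2 - 2*(-8)))*6 = -1482*(2 + (-2 + 16))*6 = -1482*(2 + 14)*6 = -23712*6 = -1482*96 = -142272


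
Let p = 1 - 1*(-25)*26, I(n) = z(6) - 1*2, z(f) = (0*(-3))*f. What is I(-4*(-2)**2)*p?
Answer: -1302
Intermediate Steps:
z(f) = 0 (z(f) = 0*f = 0)
I(n) = -2 (I(n) = 0 - 1*2 = 0 - 2 = -2)
p = 651 (p = 1 + 25*26 = 1 + 650 = 651)
I(-4*(-2)**2)*p = -2*651 = -1302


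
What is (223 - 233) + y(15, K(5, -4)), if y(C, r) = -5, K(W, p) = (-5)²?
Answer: -15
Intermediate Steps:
K(W, p) = 25
(223 - 233) + y(15, K(5, -4)) = (223 - 233) - 5 = -10 - 5 = -15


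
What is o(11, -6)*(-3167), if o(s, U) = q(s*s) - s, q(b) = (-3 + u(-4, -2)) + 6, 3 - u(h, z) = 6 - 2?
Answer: 28503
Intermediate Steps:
u(h, z) = -1 (u(h, z) = 3 - (6 - 2) = 3 - 1*4 = 3 - 4 = -1)
q(b) = 2 (q(b) = (-3 - 1) + 6 = -4 + 6 = 2)
o(s, U) = 2 - s
o(11, -6)*(-3167) = (2 - 1*11)*(-3167) = (2 - 11)*(-3167) = -9*(-3167) = 28503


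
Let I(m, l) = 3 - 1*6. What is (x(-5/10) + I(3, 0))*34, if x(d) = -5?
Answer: -272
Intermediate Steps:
I(m, l) = -3 (I(m, l) = 3 - 6 = -3)
(x(-5/10) + I(3, 0))*34 = (-5 - 3)*34 = -8*34 = -272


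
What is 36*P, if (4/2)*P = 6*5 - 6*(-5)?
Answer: 1080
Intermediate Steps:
P = 30 (P = (6*5 - 6*(-5))/2 = (30 + 30)/2 = (1/2)*60 = 30)
36*P = 36*30 = 1080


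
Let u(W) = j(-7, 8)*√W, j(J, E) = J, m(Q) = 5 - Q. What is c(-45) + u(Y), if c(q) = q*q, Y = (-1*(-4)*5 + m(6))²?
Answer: 1892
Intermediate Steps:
Y = 361 (Y = (-1*(-4)*5 + (5 - 1*6))² = (4*5 + (5 - 6))² = (20 - 1)² = 19² = 361)
u(W) = -7*√W
c(q) = q²
c(-45) + u(Y) = (-45)² - 7*√361 = 2025 - 7*19 = 2025 - 133 = 1892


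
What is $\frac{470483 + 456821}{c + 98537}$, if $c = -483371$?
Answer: $- \frac{463652}{192417} \approx -2.4096$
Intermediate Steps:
$\frac{470483 + 456821}{c + 98537} = \frac{470483 + 456821}{-483371 + 98537} = \frac{927304}{-384834} = 927304 \left(- \frac{1}{384834}\right) = - \frac{463652}{192417}$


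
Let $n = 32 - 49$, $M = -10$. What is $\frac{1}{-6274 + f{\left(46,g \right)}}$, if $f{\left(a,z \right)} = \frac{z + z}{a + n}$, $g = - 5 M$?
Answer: $- \frac{29}{181846} \approx -0.00015948$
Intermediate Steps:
$n = -17$
$g = 50$ ($g = \left(-5\right) \left(-10\right) = 50$)
$f{\left(a,z \right)} = \frac{2 z}{-17 + a}$ ($f{\left(a,z \right)} = \frac{z + z}{a - 17} = \frac{2 z}{-17 + a}$)
$\frac{1}{-6274 + f{\left(46,g \right)}} = \frac{1}{-6274 + 2 \cdot 50 \frac{1}{-17 + 46}} = \frac{1}{-6274 + 2 \cdot 50 \cdot \frac{1}{29}} = \frac{1}{-6274 + \frac{100}{29}} = \frac{1}{- \frac{181846}{29}} = - \frac{29}{181846}$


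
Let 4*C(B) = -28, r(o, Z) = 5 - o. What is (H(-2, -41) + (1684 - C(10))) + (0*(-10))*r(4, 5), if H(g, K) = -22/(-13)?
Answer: 22005/13 ≈ 1692.7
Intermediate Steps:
H(g, K) = 22/13 (H(g, K) = -22*(-1/13) = 22/13)
C(B) = -7 (C(B) = (¼)*(-28) = -7)
(H(-2, -41) + (1684 - C(10))) + (0*(-10))*r(4, 5) = (22/13 + (1684 - 1*(-7))) + (0*(-10))*(5 - 1*4) = (22/13 + (1684 + 7)) + 0*(5 - 4) = (22/13 + 1691) + 0*1 = 22005/13 + 0 = 22005/13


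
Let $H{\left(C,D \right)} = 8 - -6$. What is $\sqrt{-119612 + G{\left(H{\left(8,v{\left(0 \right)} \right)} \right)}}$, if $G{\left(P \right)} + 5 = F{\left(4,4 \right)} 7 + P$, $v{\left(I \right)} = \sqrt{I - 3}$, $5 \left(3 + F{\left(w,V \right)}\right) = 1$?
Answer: $\frac{3 i \sqrt{332285}}{5} \approx 345.87 i$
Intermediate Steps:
$F{\left(w,V \right)} = - \frac{14}{5}$ ($F{\left(w,V \right)} = -3 + \frac{1}{5} \cdot 1 = -3 + \frac{1}{5} = - \frac{14}{5}$)
$v{\left(I \right)} = \sqrt{-3 + I}$
$H{\left(C,D \right)} = 14$ ($H{\left(C,D \right)} = 8 + 6 = 14$)
$G{\left(P \right)} = - \frac{123}{5} + P$ ($G{\left(P \right)} = -5 + \left(\left(- \frac{14}{5}\right) 7 + P\right) = -5 + \left(- \frac{98}{5} + P\right) = - \frac{123}{5} + P$)
$\sqrt{-119612 + G{\left(H{\left(8,v{\left(0 \right)} \right)} \right)}} = \sqrt{-119612 + \left(- \frac{123}{5} + 14\right)} = \sqrt{-119612 - \frac{53}{5}} = \sqrt{- \frac{598113}{5}} = \frac{3 i \sqrt{332285}}{5}$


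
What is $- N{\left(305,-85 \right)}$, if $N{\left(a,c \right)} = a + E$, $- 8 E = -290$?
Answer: $- \frac{1365}{4} \approx -341.25$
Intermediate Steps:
$E = \frac{145}{4}$ ($E = \left(- \frac{1}{8}\right) \left(-290\right) = \frac{145}{4} \approx 36.25$)
$N{\left(a,c \right)} = \frac{145}{4} + a$ ($N{\left(a,c \right)} = a + \frac{145}{4} = \frac{145}{4} + a$)
$- N{\left(305,-85 \right)} = - (\frac{145}{4} + 305) = \left(-1\right) \frac{1365}{4} = - \frac{1365}{4}$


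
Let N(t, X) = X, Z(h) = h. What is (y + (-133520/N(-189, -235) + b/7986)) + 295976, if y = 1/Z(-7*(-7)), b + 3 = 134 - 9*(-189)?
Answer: 2726986604651/9195879 ≈ 2.9654e+5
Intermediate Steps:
b = 1832 (b = -3 + (134 - 9*(-189)) = -3 + (134 + 1701) = -3 + 1835 = 1832)
y = 1/49 (y = 1/(-7*(-7)) = 1/49 ≈ 0.020408)
(y + (-133520/N(-189, -235) + b/7986)) + 295976 = (1/49 + (-133520/(-235) + 1832/7986)) + 295976 = (1/49 + (-133520*(-1/235) + 1832*(1/7986))) + 295976 = (1/49 + (26704/47 + 916/3993)) + 295976 = (1/49 + 106672124/187671) + 295976 = 5227121747/9195879 + 295976 = 2726986604651/9195879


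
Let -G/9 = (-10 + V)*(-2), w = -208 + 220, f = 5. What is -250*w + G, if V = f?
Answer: -3090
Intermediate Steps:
V = 5
w = 12
G = -90 (G = -9*(-10 + 5)*(-2) = -(-45)*(-2) = -9*10 = -90)
-250*w + G = -250*12 - 90 = -3000 - 90 = -3090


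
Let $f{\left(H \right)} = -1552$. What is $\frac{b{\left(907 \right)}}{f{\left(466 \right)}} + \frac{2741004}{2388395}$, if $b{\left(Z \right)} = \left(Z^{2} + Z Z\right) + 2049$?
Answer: $- \frac{3930261299857}{3706789040} \approx -1060.3$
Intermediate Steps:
$b{\left(Z \right)} = 2049 + 2 Z^{2}$ ($b{\left(Z \right)} = \left(Z^{2} + Z^{2}\right) + 2049 = 2 Z^{2} + 2049 = 2049 + 2 Z^{2}$)
$\frac{b{\left(907 \right)}}{f{\left(466 \right)}} + \frac{2741004}{2388395} = \frac{2049 + 2 \cdot 907^{2}}{-1552} + \frac{2741004}{2388395} = \left(2049 + 2 \cdot 822649\right) \left(- \frac{1}{1552}\right) + 2741004 \cdot \frac{1}{2388395} = \left(2049 + 1645298\right) \left(- \frac{1}{1552}\right) + \frac{2741004}{2388395} = 1647347 \left(- \frac{1}{1552}\right) + \frac{2741004}{2388395} = - \frac{1647347}{1552} + \frac{2741004}{2388395} = - \frac{3930261299857}{3706789040}$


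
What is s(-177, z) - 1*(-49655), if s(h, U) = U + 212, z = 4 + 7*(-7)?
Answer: 49822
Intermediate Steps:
z = -45 (z = 4 - 49 = -45)
s(h, U) = 212 + U
s(-177, z) - 1*(-49655) = (212 - 45) - 1*(-49655) = 167 + 49655 = 49822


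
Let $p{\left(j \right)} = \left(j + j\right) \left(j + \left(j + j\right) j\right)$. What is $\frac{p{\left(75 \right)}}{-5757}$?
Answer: $- \frac{566250}{1919} \approx -295.08$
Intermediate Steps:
$p{\left(j \right)} = 2 j \left(j + 2 j^{2}\right)$ ($p{\left(j \right)} = 2 j \left(j + 2 j j\right) = 2 j \left(j + 2 j^{2}\right)$)
$\frac{p{\left(75 \right)}}{-5757} = \frac{75^{2} \left(2 + 4 \cdot 75\right)}{-5757} = 5625 \left(2 + 300\right) \left(- \frac{1}{5757}\right) = 5625 \cdot 302 \left(- \frac{1}{5757}\right) = 1698750 \left(- \frac{1}{5757}\right) = - \frac{566250}{1919}$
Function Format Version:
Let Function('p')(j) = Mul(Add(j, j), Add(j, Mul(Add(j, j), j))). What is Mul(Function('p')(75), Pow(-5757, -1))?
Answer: Rational(-566250, 1919) ≈ -295.08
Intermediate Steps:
Function('p')(j) = Mul(2, j, Add(j, Mul(2, Pow(j, 2)))) (Function('p')(j) = Mul(Mul(2, j), Add(j, Mul(Mul(2, j), j))) = Mul(Mul(2, j), Add(j, Mul(2, Pow(j, 2)))) = Mul(2, j, Add(j, Mul(2, Pow(j, 2)))))
Mul(Function('p')(75), Pow(-5757, -1)) = Mul(Mul(Pow(75, 2), Add(2, Mul(4, 75))), Pow(-5757, -1)) = Mul(Mul(5625, Add(2, 300)), Rational(-1, 5757)) = Mul(Mul(5625, 302), Rational(-1, 5757)) = Mul(1698750, Rational(-1, 5757)) = Rational(-566250, 1919)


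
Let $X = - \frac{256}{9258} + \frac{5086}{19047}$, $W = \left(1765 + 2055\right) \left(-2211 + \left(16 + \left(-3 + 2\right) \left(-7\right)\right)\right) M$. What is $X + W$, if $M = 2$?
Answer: $- \frac{491284630647694}{29389521} \approx -1.6716 \cdot 10^{7}$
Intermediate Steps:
$W = -16716320$ ($W = \left(1765 + 2055\right) \left(-2211 + \left(16 + \left(-3 + 2\right) \left(-7\right)\right)\right) 2 = 3820 \left(-2211 + \left(16 - -7\right)\right) 2 = 3820 \left(-2211 + \left(16 + 7\right)\right) 2 = 3820 \left(-2211 + 23\right) 2 = 3820 \left(-2188\right) 2 = \left(-8358160\right) 2 = -16716320$)
$X = \frac{7035026}{29389521}$ ($X = \left(-256\right) \frac{1}{9258} + 5086 \cdot \frac{1}{19047} = - \frac{128}{4629} + \frac{5086}{19047} = \frac{7035026}{29389521} \approx 0.23937$)
$X + W = \frac{7035026}{29389521} - 16716320 = - \frac{491284630647694}{29389521}$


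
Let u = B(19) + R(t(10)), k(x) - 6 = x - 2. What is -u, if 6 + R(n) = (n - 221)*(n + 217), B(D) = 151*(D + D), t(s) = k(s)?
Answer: 42085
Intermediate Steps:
k(x) = 4 + x (k(x) = 6 + (x - 2) = 6 + (-2 + x) = 4 + x)
t(s) = 4 + s
B(D) = 302*D (B(D) = 151*(2*D) = 302*D)
R(n) = -6 + (-221 + n)*(217 + n) (R(n) = -6 + (n - 221)*(n + 217) = -6 + (-221 + n)*(217 + n))
u = -42085 (u = 302*19 + (-47963 + (4 + 10)² - 4*(4 + 10)) = 5738 + (-47963 + 14² - 4*14) = 5738 + (-47963 + 196 - 56) = 5738 - 47823 = -42085)
-u = -1*(-42085) = 42085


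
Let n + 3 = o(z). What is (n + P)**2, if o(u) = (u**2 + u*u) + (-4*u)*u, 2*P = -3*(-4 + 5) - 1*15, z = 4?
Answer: 1936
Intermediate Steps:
P = -9 (P = (-3*(-4 + 5) - 1*15)/2 = (-3*1 - 15)/2 = (-3 - 15)/2 = (1/2)*(-18) = -9)
o(u) = -2*u**2 (o(u) = (u**2 + u**2) - 4*u**2 = 2*u**2 - 4*u**2 = -2*u**2)
n = -35 (n = -3 - 2*4**2 = -3 - 2*16 = -3 - 32 = -35)
(n + P)**2 = (-35 - 9)**2 = (-44)**2 = 1936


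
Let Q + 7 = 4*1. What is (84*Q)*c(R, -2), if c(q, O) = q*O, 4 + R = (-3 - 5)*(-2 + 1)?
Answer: 2016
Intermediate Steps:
R = 4 (R = -4 + (-3 - 5)*(-2 + 1) = -4 - 8*(-1) = -4 + 8 = 4)
c(q, O) = O*q
Q = -3 (Q = -7 + 4*1 = -7 + 4 = -3)
(84*Q)*c(R, -2) = (84*(-3))*(-2*4) = -252*(-8) = 2016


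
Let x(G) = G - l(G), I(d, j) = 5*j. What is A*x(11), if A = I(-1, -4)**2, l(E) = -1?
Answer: 4800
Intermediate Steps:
x(G) = 1 + G (x(G) = G - 1*(-1) = G + 1 = 1 + G)
A = 400 (A = (5*(-4))**2 = (-20)**2 = 400)
A*x(11) = 400*(1 + 11) = 400*12 = 4800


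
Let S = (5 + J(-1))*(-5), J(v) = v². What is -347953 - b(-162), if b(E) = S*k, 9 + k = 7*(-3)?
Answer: -348853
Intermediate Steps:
k = -30 (k = -9 + 7*(-3) = -9 - 21 = -30)
S = -30 (S = (5 + (-1)²)*(-5) = (5 + 1)*(-5) = 6*(-5) = -30)
b(E) = 900 (b(E) = -30*(-30) = 900)
-347953 - b(-162) = -347953 - 1*900 = -347953 - 900 = -348853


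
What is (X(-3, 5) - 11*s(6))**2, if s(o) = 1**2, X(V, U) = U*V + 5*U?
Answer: 1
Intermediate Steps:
X(V, U) = 5*U + U*V
s(o) = 1
(X(-3, 5) - 11*s(6))**2 = (5*(5 - 3) - 11*1)**2 = (5*2 - 11)**2 = (10 - 11)**2 = (-1)**2 = 1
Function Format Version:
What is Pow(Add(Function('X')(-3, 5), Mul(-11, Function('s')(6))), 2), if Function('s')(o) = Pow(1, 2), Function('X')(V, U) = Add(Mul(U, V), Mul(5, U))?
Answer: 1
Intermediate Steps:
Function('X')(V, U) = Add(Mul(5, U), Mul(U, V))
Function('s')(o) = 1
Pow(Add(Function('X')(-3, 5), Mul(-11, Function('s')(6))), 2) = Pow(Add(Mul(5, Add(5, -3)), Mul(-11, 1)), 2) = Pow(Add(Mul(5, 2), -11), 2) = Pow(Add(10, -11), 2) = Pow(-1, 2) = 1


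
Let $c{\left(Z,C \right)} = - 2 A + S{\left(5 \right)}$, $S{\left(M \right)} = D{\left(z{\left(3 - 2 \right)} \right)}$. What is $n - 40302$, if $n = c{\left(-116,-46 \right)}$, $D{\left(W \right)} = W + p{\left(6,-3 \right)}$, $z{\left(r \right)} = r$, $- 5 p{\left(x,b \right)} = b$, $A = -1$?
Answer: $- \frac{201492}{5} \approx -40298.0$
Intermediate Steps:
$p{\left(x,b \right)} = - \frac{b}{5}$
$D{\left(W \right)} = \frac{3}{5} + W$ ($D{\left(W \right)} = W - - \frac{3}{5} = W + \frac{3}{5} = \frac{3}{5} + W$)
$S{\left(M \right)} = \frac{8}{5}$ ($S{\left(M \right)} = \frac{3}{5} + \left(3 - 2\right) = \frac{3}{5} + 1 = \frac{8}{5}$)
$c{\left(Z,C \right)} = \frac{18}{5}$ ($c{\left(Z,C \right)} = \left(-2\right) \left(-1\right) + \frac{8}{5} = 2 + \frac{8}{5} = \frac{18}{5}$)
$n = \frac{18}{5} \approx 3.6$
$n - 40302 = \frac{18}{5} - 40302 = - \frac{201492}{5}$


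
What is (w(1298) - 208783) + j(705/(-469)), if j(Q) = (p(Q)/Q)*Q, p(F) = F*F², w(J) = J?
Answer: -21404857594490/103161709 ≈ -2.0749e+5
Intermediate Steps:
p(F) = F³
j(Q) = Q³ (j(Q) = (Q³/Q)*Q = Q²*Q = Q³)
(w(1298) - 208783) + j(705/(-469)) = (1298 - 208783) + (705/(-469))³ = -207485 + (705*(-1/469))³ = -207485 + (-705/469)³ = -207485 - 350402625/103161709 = -21404857594490/103161709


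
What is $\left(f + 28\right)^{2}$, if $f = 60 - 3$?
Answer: $7225$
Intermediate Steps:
$f = 57$
$\left(f + 28\right)^{2} = \left(57 + 28\right)^{2} = 85^{2} = 7225$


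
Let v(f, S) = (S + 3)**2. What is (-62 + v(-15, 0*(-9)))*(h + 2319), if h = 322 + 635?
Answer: -173628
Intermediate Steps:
v(f, S) = (3 + S)**2
h = 957
(-62 + v(-15, 0*(-9)))*(h + 2319) = (-62 + (3 + 0*(-9))**2)*(957 + 2319) = (-62 + (3 + 0)**2)*3276 = (-62 + 3**2)*3276 = (-62 + 9)*3276 = -53*3276 = -173628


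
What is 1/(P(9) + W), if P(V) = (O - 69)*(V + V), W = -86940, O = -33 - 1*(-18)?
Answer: -1/88452 ≈ -1.1306e-5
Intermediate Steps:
O = -15 (O = -33 + 18 = -15)
P(V) = -168*V (P(V) = (-15 - 69)*(V + V) = -168*V)
1/(P(9) + W) = 1/(-168*9 - 86940) = 1/(-1512 - 86940) = 1/(-88452) = -1/88452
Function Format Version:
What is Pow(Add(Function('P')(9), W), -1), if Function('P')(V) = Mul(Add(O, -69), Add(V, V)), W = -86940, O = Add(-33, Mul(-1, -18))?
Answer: Rational(-1, 88452) ≈ -1.1306e-5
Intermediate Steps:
O = -15 (O = Add(-33, 18) = -15)
Function('P')(V) = Mul(-168, V) (Function('P')(V) = Mul(Add(-15, -69), Add(V, V)) = Mul(-84, Mul(2, V)) = Mul(-168, V))
Pow(Add(Function('P')(9), W), -1) = Pow(Add(Mul(-168, 9), -86940), -1) = Pow(Add(-1512, -86940), -1) = Pow(-88452, -1) = Rational(-1, 88452)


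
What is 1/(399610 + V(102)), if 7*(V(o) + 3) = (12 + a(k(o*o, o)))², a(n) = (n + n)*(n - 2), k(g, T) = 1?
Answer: 7/2797349 ≈ 2.5024e-6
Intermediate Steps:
a(n) = 2*n*(-2 + n) (a(n) = (2*n)*(-2 + n) = 2*n*(-2 + n))
V(o) = 79/7 (V(o) = -3 + (12 + 2*1*(-2 + 1))²/7 = -3 + (12 + 2*1*(-1))²/7 = -3 + (12 - 2)²/7 = -3 + (⅐)*10² = -3 + (⅐)*100 = -3 + 100/7 = 79/7)
1/(399610 + V(102)) = 1/(399610 + 79/7) = 1/(2797349/7) = 7/2797349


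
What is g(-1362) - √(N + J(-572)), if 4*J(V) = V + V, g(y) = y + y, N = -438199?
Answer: -2724 - I*√438485 ≈ -2724.0 - 662.18*I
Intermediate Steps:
g(y) = 2*y
J(V) = V/2 (J(V) = (V + V)/4 = (2*V)/4 = V/2)
g(-1362) - √(N + J(-572)) = 2*(-1362) - √(-438199 + (½)*(-572)) = -2724 - √(-438199 - 286) = -2724 - √(-438485) = -2724 - I*√438485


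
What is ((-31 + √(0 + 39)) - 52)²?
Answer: (83 - √39)² ≈ 5891.3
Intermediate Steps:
((-31 + √(0 + 39)) - 52)² = ((-31 + √39) - 52)² = (-83 + √39)²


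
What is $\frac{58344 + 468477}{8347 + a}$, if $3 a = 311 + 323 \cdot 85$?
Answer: $\frac{1580463}{52807} \approx 29.929$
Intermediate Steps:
$a = \frac{27766}{3}$ ($a = \frac{311 + 323 \cdot 85}{3} = \frac{311 + 27455}{3} = \frac{1}{3} \cdot 27766 = \frac{27766}{3} \approx 9255.3$)
$\frac{58344 + 468477}{8347 + a} = \frac{58344 + 468477}{8347 + \frac{27766}{3}} = \frac{526821}{\frac{52807}{3}} = 526821 \cdot \frac{3}{52807} = \frac{1580463}{52807}$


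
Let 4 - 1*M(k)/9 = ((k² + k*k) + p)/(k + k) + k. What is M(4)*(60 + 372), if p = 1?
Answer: -16038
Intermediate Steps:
M(k) = 36 - 9*k - 9*(1 + 2*k²)/(2*k) (M(k) = 36 - 9*(((k² + k*k) + 1)/(k + k) + k) = 36 - 9*(((k² + k²) + 1)/((2*k)) + k) = 36 - 9*((2*k² + 1)*(1/(2*k)) + k) = 36 - 9*((1 + 2*k²)*(1/(2*k)) + k) = 36 - 9*((1 + 2*k²)/(2*k) + k) = 36 - 9*(k + (1 + 2*k²)/(2*k)) = 36 + (-9*k - 9*(1 + 2*k²)/(2*k)) = 36 - 9*k - 9*(1 + 2*k²)/(2*k))
M(4)*(60 + 372) = (36 - 18*4 - 9/2/4)*(60 + 372) = (36 - 72 - 9/2*¼)*432 = (36 - 72 - 9/8)*432 = -297/8*432 = -16038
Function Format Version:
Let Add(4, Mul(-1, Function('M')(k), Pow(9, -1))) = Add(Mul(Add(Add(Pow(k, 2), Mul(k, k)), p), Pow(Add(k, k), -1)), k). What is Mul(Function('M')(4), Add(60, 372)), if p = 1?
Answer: -16038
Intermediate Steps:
Function('M')(k) = Add(36, Mul(-9, k), Mul(Rational(-9, 2), Pow(k, -1), Add(1, Mul(2, Pow(k, 2))))) (Function('M')(k) = Add(36, Mul(-9, Add(Mul(Add(Add(Pow(k, 2), Mul(k, k)), 1), Pow(Add(k, k), -1)), k))) = Add(36, Mul(-9, Add(Mul(Add(Add(Pow(k, 2), Pow(k, 2)), 1), Pow(Mul(2, k), -1)), k))) = Add(36, Mul(-9, Add(Mul(Add(Mul(2, Pow(k, 2)), 1), Mul(Rational(1, 2), Pow(k, -1))), k))) = Add(36, Mul(-9, Add(Mul(Add(1, Mul(2, Pow(k, 2))), Mul(Rational(1, 2), Pow(k, -1))), k))) = Add(36, Mul(-9, Add(Mul(Rational(1, 2), Pow(k, -1), Add(1, Mul(2, Pow(k, 2)))), k))) = Add(36, Mul(-9, Add(k, Mul(Rational(1, 2), Pow(k, -1), Add(1, Mul(2, Pow(k, 2))))))) = Add(36, Add(Mul(-9, k), Mul(Rational(-9, 2), Pow(k, -1), Add(1, Mul(2, Pow(k, 2)))))) = Add(36, Mul(-9, k), Mul(Rational(-9, 2), Pow(k, -1), Add(1, Mul(2, Pow(k, 2))))))
Mul(Function('M')(4), Add(60, 372)) = Mul(Add(36, Mul(-18, 4), Mul(Rational(-9, 2), Pow(4, -1))), Add(60, 372)) = Mul(Add(36, -72, Mul(Rational(-9, 2), Rational(1, 4))), 432) = Mul(Add(36, -72, Rational(-9, 8)), 432) = Mul(Rational(-297, 8), 432) = -16038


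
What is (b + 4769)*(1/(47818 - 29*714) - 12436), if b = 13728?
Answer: -6236537879007/27112 ≈ -2.3003e+8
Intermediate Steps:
(b + 4769)*(1/(47818 - 29*714) - 12436) = (13728 + 4769)*(1/(47818 - 29*714) - 12436) = 18497*(1/(47818 - 20706) - 12436) = 18497*(1/27112 - 12436) = 18497*(-337164831/27112) = -6236537879007/27112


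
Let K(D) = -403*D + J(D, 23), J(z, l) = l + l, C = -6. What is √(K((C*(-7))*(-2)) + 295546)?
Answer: 2*√82361 ≈ 573.97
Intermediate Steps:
J(z, l) = 2*l
K(D) = 46 - 403*D (K(D) = -403*D + 2*23 = -403*D + 46 = 46 - 403*D)
√(K((C*(-7))*(-2)) + 295546) = √((46 - 403*(-6*(-7))*(-2)) + 295546) = √((46 - 16926*(-2)) + 295546) = √((46 - 403*(-84)) + 295546) = √((46 + 33852) + 295546) = √(33898 + 295546) = √329444 = 2*√82361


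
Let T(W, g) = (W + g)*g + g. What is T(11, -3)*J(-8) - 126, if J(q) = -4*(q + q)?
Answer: -1854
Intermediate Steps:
J(q) = -8*q
T(W, g) = g + g*(W + g) (T(W, g) = g*(W + g) + g = g + g*(W + g))
T(11, -3)*J(-8) - 126 = (-3*(1 + 11 - 3))*(-8*(-8)) - 126 = -3*9*64 - 126 = -27*64 - 126 = -1728 - 126 = -1854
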